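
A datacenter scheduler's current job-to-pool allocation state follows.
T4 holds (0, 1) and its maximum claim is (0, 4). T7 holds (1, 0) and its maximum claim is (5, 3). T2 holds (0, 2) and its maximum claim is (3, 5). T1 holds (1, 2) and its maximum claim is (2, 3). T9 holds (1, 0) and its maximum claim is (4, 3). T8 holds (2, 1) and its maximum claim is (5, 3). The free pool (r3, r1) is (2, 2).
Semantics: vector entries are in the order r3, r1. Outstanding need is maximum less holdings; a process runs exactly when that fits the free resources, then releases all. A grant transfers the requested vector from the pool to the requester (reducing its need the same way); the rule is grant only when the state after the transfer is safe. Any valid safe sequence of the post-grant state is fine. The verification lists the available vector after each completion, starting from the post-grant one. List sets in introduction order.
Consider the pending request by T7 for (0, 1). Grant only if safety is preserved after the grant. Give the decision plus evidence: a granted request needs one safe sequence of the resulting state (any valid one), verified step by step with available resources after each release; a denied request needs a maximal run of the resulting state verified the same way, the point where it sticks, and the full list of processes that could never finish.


GRANT — the state after the grant stays safe, e.g. via T1, T4, T8, T9, T7, T2.
Key observation: granting shrinks the pool to (2, 1), yet T1 still fits and the chain goes through.
Verifying the post-grant state step by step:
  pool = (2, 1)
  run T1 (needs (1, 1), free (2, 1)); after release of (1, 2) the pool is (3, 3)
  run T4 (needs (0, 3), free (3, 3)); after release of (0, 1) the pool is (3, 4)
  run T8 (needs (3, 2), free (3, 4)); after release of (2, 1) the pool is (5, 5)
  run T9 (needs (3, 3), free (5, 5)); after release of (1, 0) the pool is (6, 5)
  run T7 (needs (4, 2), free (6, 5)); after release of (1, 1) the pool is (7, 6)
  run T2 (needs (3, 3), free (7, 6)); after release of (0, 2) the pool is (7, 8)


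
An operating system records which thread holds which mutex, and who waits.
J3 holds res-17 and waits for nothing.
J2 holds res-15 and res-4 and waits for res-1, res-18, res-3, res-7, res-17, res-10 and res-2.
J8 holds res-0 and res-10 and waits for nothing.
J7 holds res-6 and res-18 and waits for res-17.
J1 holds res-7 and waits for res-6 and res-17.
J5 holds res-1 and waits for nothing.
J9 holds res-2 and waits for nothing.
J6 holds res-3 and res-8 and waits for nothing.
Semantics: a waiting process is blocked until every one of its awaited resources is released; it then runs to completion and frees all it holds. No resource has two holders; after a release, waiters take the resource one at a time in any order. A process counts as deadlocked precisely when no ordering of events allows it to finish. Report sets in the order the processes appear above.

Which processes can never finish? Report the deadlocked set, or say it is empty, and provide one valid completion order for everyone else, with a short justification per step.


Nothing here is deadlocked.
Key observation: all waits point, directly or indirectly, at processes that can finish, so nothing is permanently blocked.
A valid finishing order for the others: J9, J3, J7, J1, J5, J8, J6, J2.
Step-by-step check:
  J9 waits on nothing -> runs at once and releases res-2
  J3 waits on nothing -> runs at once and releases res-17
  run J7 (all its waits — res-17 — are resolved); releases res-6 and res-18
  run J1 (all its waits — res-6 and res-17 — are resolved); releases res-7
  J5 waits on nothing -> runs at once and releases res-1
  J8 waits on nothing -> runs at once and releases res-0 and res-10
  J6 waits on nothing -> runs at once and releases res-3 and res-8
  run J2 (all its waits — res-1, res-18, res-3, res-7, res-17, res-10 and res-2 — are resolved); releases res-15 and res-4


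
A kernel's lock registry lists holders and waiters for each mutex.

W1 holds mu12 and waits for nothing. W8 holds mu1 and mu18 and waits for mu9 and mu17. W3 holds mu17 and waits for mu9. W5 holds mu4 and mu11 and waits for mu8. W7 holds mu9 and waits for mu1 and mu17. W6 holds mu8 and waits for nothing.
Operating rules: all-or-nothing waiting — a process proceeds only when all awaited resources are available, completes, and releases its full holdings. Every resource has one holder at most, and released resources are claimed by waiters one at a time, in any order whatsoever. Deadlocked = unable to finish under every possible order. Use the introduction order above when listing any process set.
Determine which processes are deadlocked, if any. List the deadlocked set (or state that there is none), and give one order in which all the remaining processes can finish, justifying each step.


The deadlocked set is W8, W3 and W7.
Key observation: W8 -> W3 -> W7 -> W8 is a circular wait — nothing in it can go first; no other process is dragged down with it.
The rest can finish in the order W6, W1, W5.
Check, step by step:
  W6 waits on nothing -> runs at once and releases mu8
  W1 waits on nothing -> runs at once and releases mu12
  W5: everything it awaited (mu8) is free; runs, freeing mu4 and mu11


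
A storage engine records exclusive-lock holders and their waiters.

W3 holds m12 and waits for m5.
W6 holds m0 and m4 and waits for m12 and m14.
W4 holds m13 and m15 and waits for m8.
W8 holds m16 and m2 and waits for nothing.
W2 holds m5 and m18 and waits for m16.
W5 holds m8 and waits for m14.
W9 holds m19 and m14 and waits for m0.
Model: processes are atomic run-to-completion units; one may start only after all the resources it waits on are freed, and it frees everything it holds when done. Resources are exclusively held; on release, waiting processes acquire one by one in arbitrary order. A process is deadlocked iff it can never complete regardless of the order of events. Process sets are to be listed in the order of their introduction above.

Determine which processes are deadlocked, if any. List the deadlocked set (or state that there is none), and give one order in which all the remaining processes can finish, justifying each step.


The deadlocked set is W6, W4, W5 and W9.
Key observation: the waits loop around W6 -> W9 -> W6 with no way out; W4 and W5 wait into the deadlock from upstream.
The rest can finish in the order W8, W2, W3.
Verifying each step:
  run W8 (it waits on nothing); releases m16 and m2
  run W2 (all its waits — m16 — are resolved); releases m5 and m18
  run W3 (all its waits — m5 — are resolved); releases m12


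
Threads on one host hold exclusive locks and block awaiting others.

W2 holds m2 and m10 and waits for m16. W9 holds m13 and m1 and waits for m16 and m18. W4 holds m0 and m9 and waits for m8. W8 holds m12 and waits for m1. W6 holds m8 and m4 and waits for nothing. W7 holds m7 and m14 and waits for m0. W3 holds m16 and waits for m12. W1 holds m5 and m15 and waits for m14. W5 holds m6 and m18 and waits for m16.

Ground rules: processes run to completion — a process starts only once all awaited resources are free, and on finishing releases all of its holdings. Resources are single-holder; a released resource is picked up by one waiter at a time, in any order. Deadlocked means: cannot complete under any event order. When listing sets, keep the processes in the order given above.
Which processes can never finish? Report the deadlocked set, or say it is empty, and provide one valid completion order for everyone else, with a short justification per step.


The deadlocked set is W2, W9, W8, W3 and W5.
Key observation: the loop W3 -> W8 -> W9 -> W3 blocks itself forever; W5 is caught in further circular waits and W2 waits into the deadlock from upstream.
One completion order for the rest: W6, W4, W7, W1.
Check, step by step:
  W6 waits on nothing -> runs at once and releases m8 and m4
  W4 waits on m8 — all released -> runs and releases m0 and m9
  W7 waits on m0 — all released -> runs and releases m7 and m14
  W1 waits on m14 — all released -> runs and releases m5 and m15


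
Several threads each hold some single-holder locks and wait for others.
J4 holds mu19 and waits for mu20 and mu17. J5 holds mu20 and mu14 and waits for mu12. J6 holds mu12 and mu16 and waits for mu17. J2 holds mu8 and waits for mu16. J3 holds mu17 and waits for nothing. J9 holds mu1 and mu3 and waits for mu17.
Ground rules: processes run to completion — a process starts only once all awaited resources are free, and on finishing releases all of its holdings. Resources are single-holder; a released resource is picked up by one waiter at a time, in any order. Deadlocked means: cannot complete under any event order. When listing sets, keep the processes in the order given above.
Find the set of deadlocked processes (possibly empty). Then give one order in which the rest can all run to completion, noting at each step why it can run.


The deadlocked set is empty.
Key observation: the wait graph is acyclic; completion cascades from the unblocked processes through everyone else.
The rest can finish in the order J3, J6, J5, J4, J2, J9.
Step-by-step check:
  J3 waits on nothing -> runs at once and releases mu17
  J6 waits on mu17 — all released -> runs and releases mu12 and mu16
  J5 waits on mu12 — all released -> runs and releases mu20 and mu14
  J4 waits on mu20 and mu17 — all released -> runs and releases mu19
  J2 waits on mu16 — all released -> runs and releases mu8
  J9 waits on mu17 — all released -> runs and releases mu1 and mu3


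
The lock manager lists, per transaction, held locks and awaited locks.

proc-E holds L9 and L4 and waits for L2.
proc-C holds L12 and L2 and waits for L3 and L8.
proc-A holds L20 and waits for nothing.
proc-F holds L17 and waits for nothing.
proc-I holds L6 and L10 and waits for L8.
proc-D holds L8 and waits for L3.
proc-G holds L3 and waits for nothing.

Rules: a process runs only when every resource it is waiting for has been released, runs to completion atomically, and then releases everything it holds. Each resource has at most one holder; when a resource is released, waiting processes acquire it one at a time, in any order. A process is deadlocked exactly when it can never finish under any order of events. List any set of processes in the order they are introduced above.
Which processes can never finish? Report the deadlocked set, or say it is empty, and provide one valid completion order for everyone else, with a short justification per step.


The deadlocked set is empty.
Key observation: no waiting chain loops back on itself — every chain ends at a process that waits on nothing, so everyone eventually runs.
The rest can finish in the order proc-A, proc-G, proc-D, proc-C, proc-I, proc-F, proc-E.
Check, step by step:
  proc-A waits on nothing -> runs at once and releases L20
  proc-G waits on nothing -> runs at once and releases L3
  proc-D: everything it awaited (L3) is free; runs, freeing L8
  proc-C: everything it awaited (L3 and L8) is free; runs, freeing L12 and L2
  proc-I: everything it awaited (L8) is free; runs, freeing L6 and L10
  proc-F waits on nothing -> runs at once and releases L17
  proc-E: everything it awaited (L2) is free; runs, freeing L9 and L4


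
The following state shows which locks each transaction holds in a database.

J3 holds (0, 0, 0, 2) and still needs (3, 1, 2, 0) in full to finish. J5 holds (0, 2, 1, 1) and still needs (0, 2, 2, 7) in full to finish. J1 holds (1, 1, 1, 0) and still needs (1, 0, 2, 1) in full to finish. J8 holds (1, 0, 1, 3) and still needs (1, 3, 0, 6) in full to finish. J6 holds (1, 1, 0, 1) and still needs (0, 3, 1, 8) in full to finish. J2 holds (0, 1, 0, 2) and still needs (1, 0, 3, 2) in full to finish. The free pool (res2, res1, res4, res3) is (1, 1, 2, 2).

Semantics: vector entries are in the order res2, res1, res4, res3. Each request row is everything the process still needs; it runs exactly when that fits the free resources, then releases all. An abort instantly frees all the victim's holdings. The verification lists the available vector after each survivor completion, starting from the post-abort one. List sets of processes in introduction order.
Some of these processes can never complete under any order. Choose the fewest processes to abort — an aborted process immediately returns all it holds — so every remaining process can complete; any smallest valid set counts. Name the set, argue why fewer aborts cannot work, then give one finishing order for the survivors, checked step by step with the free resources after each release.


Abort J3.
Key observation: no ordering could ever have run J8 before the abort of J3; with (0, 0, 0, 2) back in the pool it fits at step 3.
Why nothing smaller works: aborting no one leaves the state deadlocked as given.
One survivor order: J1, J2, J8, J6, J5. Check, step by step (post-abort pool first):
  pool = (1, 1, 2, 4)
  run J1 (needs (1, 0, 2, 1), free (1, 1, 2, 4)); after release of (1, 1, 1, 0) the pool is (2, 2, 3, 4)
  run J2 (needs (1, 0, 3, 2), free (2, 2, 3, 4)); after release of (0, 1, 0, 2) the pool is (2, 3, 3, 6)
  run J8 (needs (1, 3, 0, 6), free (2, 3, 3, 6)); after release of (1, 0, 1, 3) the pool is (3, 3, 4, 9)
  run J6 (needs (0, 3, 1, 8), free (3, 3, 4, 9)); after release of (1, 1, 0, 1) the pool is (4, 4, 4, 10)
  run J5 (needs (0, 2, 2, 7), free (4, 4, 4, 10)); after release of (0, 2, 1, 1) the pool is (4, 6, 5, 11)


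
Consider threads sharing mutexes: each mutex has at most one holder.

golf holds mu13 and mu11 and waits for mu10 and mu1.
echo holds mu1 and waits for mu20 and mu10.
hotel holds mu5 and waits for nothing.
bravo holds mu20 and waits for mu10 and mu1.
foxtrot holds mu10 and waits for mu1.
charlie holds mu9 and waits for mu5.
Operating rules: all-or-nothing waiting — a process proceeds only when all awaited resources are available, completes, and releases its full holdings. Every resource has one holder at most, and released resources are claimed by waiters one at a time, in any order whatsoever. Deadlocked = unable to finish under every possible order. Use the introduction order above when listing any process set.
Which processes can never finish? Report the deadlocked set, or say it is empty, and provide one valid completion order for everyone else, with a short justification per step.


Deadlocked: golf, echo, bravo and foxtrot.
Key observation: nobody on the ring echo -> bravo -> echo can start until another member finishes, which never happens; foxtrot is caught in further circular waits and golf waits into the deadlock from upstream.
A valid finishing order for the others: hotel, charlie.
Walking it through:
  run hotel (it waits on nothing); releases mu5
  charlie: everything it awaited (mu5) is free; runs, freeing mu9


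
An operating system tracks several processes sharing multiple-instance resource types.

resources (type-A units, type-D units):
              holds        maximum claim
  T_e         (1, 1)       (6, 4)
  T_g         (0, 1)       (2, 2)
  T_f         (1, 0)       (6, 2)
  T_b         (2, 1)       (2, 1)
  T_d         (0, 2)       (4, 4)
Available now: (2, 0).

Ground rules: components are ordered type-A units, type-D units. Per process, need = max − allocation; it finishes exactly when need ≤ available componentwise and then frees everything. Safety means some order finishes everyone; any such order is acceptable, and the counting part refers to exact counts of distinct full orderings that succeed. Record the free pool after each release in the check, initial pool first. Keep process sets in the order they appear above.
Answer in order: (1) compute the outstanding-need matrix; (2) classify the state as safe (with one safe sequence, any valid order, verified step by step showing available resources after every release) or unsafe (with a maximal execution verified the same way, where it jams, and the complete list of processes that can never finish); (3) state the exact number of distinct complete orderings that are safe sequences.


(1) Outstanding need per process (order type-A units, type-D units):
  T_e: (5, 3)
  T_g: (2, 1)
  T_f: (5, 2)
  T_b: (0, 0)
  T_d: (4, 2)
(2) UNSAFE — no complete ordering exists.
Key observation: after T_b, T_g, T_d complete, (4, 4) is the best the pool ever gets, yet each leftover process wants more type-A units.
The run T_b, T_g, T_d cannot be extended any further. Walking it through:
  pool = (2, 0)
  T_b: need (0, 0) fits (2, 0); releases (2, 1), pool now (4, 1)
  T_g: need (2, 1) fits (4, 1); releases (0, 1), pool now (4, 2)
  T_d: need (4, 2) fits (4, 2); releases (0, 2), pool now (4, 4)
  blocked: T_e wants (5, 3), pool (4, 4) — not enough type-A units
  blocked: T_f wants (5, 2), pool (4, 4) — not enough type-A units
Processes that can never finish: T_e and T_f.
(3) Precisely 0 of the possible complete orderings are safe sequences.


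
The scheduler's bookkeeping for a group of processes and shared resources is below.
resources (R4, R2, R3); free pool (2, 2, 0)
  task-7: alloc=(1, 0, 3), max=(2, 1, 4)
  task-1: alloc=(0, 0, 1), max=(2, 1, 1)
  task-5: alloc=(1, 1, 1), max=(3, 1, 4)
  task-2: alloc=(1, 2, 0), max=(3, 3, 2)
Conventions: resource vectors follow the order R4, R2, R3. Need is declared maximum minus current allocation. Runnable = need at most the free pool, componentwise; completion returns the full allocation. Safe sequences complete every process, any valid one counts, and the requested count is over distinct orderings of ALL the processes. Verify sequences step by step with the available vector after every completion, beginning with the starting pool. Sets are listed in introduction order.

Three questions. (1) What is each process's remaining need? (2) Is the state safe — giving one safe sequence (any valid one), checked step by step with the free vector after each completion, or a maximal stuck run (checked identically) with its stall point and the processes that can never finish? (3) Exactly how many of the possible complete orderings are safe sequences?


(1) Outstanding need per process (order R4, R2, R3):
  task-7: (1, 1, 1)
  task-1: (2, 1, 0)
  task-5: (2, 0, 3)
  task-2: (2, 1, 2)
(2) SAFE. One safe sequence: task-1, task-7, task-2, task-5.
Key observation: task-1 marks the first exact bind of the order: its need (2, 1, 0) fits the free (2, 2, 0) with zero slack on a requested resource.
Verifying each step:
  pool = (2, 2, 0)
  task-1: need (2, 1, 0) fits (2, 2, 0); releases (0, 0, 1), pool now (2, 2, 1)
  task-7: need (1, 1, 1) fits (2, 2, 1); releases (1, 0, 3), pool now (3, 2, 4)
  task-2: need (2, 1, 2) fits (3, 2, 4); releases (1, 2, 0), pool now (4, 4, 4)
  task-5: need (2, 0, 3) fits (4, 4, 4); releases (1, 1, 1), pool now (5, 5, 5)
(3) Precisely 2 of the possible complete orderings are safe sequences.


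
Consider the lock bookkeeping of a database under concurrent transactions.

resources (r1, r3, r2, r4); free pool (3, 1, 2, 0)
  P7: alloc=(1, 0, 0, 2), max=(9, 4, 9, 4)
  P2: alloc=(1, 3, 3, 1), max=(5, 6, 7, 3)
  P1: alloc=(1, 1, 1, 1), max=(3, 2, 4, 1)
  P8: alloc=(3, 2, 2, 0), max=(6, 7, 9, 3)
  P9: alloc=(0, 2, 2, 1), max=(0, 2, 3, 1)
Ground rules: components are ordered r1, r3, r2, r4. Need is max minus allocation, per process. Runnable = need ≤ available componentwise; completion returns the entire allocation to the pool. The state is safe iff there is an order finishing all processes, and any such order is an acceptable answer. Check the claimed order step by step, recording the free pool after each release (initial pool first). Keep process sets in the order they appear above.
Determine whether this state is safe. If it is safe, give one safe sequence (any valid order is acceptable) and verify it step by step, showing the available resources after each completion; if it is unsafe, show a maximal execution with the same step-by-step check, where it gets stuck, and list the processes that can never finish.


SAFE, for example via the order P9, P1, P2, P8, P7.
Key observation: the first exact fit in this order is P2 — it needs (4, 3, 4, 2) with (4, 4, 5, 2) free, meeting a requested resource to the last unit.
Check, step by step:
  pool = (3, 1, 2, 0)
  run P9 (needs (0, 0, 1, 0), free (3, 1, 2, 0)); after release of (0, 2, 2, 1) the pool is (3, 3, 4, 1)
  run P1 (needs (2, 1, 3, 0), free (3, 3, 4, 1)); after release of (1, 1, 1, 1) the pool is (4, 4, 5, 2)
  run P2 (needs (4, 3, 4, 2), free (4, 4, 5, 2)); after release of (1, 3, 3, 1) the pool is (5, 7, 8, 3)
  run P8 (needs (3, 5, 7, 3), free (5, 7, 8, 3)); after release of (3, 2, 2, 0) the pool is (8, 9, 10, 3)
  run P7 (needs (8, 4, 9, 2), free (8, 9, 10, 3)); after release of (1, 0, 0, 2) the pool is (9, 9, 10, 5)


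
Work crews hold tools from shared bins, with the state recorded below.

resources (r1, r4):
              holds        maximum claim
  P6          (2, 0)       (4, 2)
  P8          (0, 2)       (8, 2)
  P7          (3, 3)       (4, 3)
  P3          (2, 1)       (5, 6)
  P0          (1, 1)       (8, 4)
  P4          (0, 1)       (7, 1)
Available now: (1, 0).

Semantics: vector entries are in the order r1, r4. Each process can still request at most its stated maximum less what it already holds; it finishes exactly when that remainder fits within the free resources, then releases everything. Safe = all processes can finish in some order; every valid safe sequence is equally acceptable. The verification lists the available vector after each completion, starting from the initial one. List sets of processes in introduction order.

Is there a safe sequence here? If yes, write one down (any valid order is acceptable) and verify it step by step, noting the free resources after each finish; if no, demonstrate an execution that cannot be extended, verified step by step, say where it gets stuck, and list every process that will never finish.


The state is UNSAFE.
Key observation: after P7, P6 the pool peaks at (6, 3), and each blocked process is short somewhere: P8 on r1; P3 on r4; P0 on r1; P4 on r1.
A maximal execution: P7, P6 — then nothing else fits. Verifying each step:
  pool = (1, 0)
  P7: need (1, 0) fits (1, 0); releases (3, 3), pool now (4, 3)
  P6: need (2, 2) fits (4, 3); releases (2, 0), pool now (6, 3)
  blocked: P8 wants (8, 0), pool (6, 3) — not enough r1
  blocked: P3 wants (3, 5), pool (6, 3) — not enough r4
  blocked: P0 wants (7, 3), pool (6, 3) — not enough r1
  blocked: P4 wants (7, 0), pool (6, 3) — not enough r1
Permanently blocked: P8, P3, P0 and P4.


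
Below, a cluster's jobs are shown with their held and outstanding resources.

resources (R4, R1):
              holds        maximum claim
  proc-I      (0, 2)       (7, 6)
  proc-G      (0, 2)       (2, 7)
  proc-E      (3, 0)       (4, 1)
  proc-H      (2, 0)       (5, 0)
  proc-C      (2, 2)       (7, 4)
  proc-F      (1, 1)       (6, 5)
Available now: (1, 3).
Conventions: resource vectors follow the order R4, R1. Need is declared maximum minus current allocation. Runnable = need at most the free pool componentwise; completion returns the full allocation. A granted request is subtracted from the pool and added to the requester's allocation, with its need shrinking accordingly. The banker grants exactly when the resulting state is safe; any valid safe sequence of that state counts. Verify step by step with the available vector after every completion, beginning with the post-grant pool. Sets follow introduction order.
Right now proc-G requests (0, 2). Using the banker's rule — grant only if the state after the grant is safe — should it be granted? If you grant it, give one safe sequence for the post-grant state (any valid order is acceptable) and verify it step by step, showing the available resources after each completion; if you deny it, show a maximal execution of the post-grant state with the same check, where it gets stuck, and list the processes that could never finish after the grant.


DENY — the pretend-granted state is unsafe.
Key observation: proc-E, proc-H can finish, but then (6, 1) is all there is, and the blocked group's R1 demands exceed it.
After a pretend grant, a maximal execution: proc-E, proc-H — then nothing else fits. Step-by-step check:
  pool = (1, 1)
  proc-E needs (1, 1) <= (1, 1) -> finishes; pool += (3, 0) = (4, 1)
  proc-H needs (3, 0) <= (4, 1) -> finishes; pool += (2, 0) = (6, 1)
  blocked: proc-I wants (7, 4), pool (6, 1) — not enough R4 and R1
  blocked: proc-G wants (2, 3), pool (6, 1) — not enough R1
  blocked: proc-C wants (5, 2), pool (6, 1) — not enough R1
  blocked: proc-F wants (5, 4), pool (6, 1) — not enough R1
Post-grant, the permanently blocked set is proc-I, proc-G, proc-C and proc-F.


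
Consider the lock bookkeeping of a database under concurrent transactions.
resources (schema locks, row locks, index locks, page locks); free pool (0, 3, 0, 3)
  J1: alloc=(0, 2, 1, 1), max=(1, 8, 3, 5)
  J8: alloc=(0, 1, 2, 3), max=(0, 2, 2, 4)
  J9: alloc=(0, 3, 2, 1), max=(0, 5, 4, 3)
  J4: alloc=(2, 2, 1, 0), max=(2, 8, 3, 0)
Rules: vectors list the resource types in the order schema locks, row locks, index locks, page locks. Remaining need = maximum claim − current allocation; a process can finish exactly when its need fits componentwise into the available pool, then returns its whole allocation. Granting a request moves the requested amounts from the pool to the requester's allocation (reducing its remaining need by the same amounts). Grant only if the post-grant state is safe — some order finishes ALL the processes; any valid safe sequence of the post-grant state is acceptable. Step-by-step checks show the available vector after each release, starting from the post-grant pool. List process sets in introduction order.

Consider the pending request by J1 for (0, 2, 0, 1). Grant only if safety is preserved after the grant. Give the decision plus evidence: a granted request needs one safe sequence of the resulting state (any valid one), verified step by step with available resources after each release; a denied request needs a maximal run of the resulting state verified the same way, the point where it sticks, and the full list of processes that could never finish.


DENY. Granting would leave the state unsafe.
Key observation: after J8, J9 the pool peaks at (0, 5, 4, 6), and each blocked process is short somewhere: J1 on schema locks; J4 on row locks.
After a pretend grant, a maximal execution: J8, J9 — then nothing else fits. Verifying each step:
  pool = (0, 1, 0, 2)
  J8 needs (0, 1, 0, 1) <= (0, 1, 0, 2) -> finishes; pool += (0, 1, 2, 3) = (0, 2, 2, 5)
  J9 needs (0, 2, 2, 2) <= (0, 2, 2, 5) -> finishes; pool += (0, 3, 2, 1) = (0, 5, 4, 6)
  J1 still needs (1, 4, 2, 3) but only (0, 5, 4, 6) is free — short on schema locks
  J4 still needs (0, 6, 2, 0) but only (0, 5, 4, 6) is free — short on row locks
Post-grant, the permanently blocked set is J1 and J4.


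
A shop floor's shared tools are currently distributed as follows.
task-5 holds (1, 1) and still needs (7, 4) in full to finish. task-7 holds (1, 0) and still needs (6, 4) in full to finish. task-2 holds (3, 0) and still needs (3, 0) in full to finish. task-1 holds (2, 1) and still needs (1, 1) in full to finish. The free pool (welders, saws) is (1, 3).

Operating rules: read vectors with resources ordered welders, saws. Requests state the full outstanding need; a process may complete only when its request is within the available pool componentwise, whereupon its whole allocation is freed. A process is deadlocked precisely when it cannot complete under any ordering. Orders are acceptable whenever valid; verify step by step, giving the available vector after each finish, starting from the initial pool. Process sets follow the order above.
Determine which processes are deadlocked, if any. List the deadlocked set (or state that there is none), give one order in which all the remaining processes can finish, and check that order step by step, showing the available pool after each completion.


The deadlocked set is empty.
Key observation: beginning at task-1, releases accumulate fast enough that every process eventually fits.
The rest can finish in the order task-1, task-2, task-7, task-5. Verifying each step:
  pool = (1, 3)
  task-1: need (1, 1) fits (1, 3); releases (2, 1), pool now (3, 4)
  task-2: need (3, 0) fits (3, 4); releases (3, 0), pool now (6, 4)
  task-7: need (6, 4) fits (6, 4); releases (1, 0), pool now (7, 4)
  task-5: need (7, 4) fits (7, 4); releases (1, 1), pool now (8, 5)


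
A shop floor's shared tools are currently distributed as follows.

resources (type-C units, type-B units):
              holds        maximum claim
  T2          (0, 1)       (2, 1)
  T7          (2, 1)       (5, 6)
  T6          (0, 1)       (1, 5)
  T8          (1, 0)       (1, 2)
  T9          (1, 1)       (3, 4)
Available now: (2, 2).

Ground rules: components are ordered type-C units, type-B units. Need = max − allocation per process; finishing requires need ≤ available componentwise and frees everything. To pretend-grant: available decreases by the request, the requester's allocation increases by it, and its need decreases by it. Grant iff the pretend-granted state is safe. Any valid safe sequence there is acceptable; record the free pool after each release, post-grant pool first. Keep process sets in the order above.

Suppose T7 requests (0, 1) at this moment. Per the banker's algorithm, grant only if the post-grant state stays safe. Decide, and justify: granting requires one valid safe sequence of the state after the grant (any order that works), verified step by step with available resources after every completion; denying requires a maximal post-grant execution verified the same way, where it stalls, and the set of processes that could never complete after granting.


DENY: after the grant no complete ordering would exist.
Key observation: type-B units is the bottleneck — with T2, T8 done the pool holds (3, 2), short of every remaining need.
After a pretend grant, a maximal execution: T2, T8 — then nothing else fits. Walking it through:
  pool = (2, 1)
  T2 needs (2, 0) <= (2, 1) -> finishes; pool += (0, 1) = (2, 2)
  T8 needs (0, 2) <= (2, 2) -> finishes; pool += (1, 0) = (3, 2)
  T7 still needs (3, 4) but only (3, 2) is free — short on type-B units
  T6 still needs (1, 4) but only (3, 2) is free — short on type-B units
  T9 still needs (2, 3) but only (3, 2) is free — short on type-B units
Post-grant, the permanently blocked set is T7, T6 and T9.


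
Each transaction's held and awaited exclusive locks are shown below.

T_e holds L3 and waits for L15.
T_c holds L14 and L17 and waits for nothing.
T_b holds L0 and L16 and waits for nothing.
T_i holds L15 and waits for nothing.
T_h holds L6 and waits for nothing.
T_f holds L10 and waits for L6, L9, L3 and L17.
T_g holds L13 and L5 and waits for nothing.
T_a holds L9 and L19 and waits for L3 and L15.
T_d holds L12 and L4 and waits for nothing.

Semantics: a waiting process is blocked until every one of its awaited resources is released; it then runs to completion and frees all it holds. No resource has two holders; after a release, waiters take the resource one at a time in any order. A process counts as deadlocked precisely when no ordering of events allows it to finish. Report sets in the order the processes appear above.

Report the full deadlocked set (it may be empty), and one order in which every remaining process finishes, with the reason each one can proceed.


No process is deadlocked.
Key observation: the waits form no ring: some process can always run, and its releases unblock the others one by one.
One completion order for the rest: T_g, T_b, T_i, T_c, T_e, T_h, T_a, T_d, T_f.
Step-by-step check:
  T_g waits on nothing -> runs at once and releases L13 and L5
  T_b waits on nothing -> runs at once and releases L0 and L16
  T_i waits on nothing -> runs at once and releases L15
  T_c waits on nothing -> runs at once and releases L14 and L17
  run T_e (all its waits — L15 — are resolved); releases L3
  T_h waits on nothing -> runs at once and releases L6
  run T_a (all its waits — L3 and L15 — are resolved); releases L9 and L19
  T_d waits on nothing -> runs at once and releases L12 and L4
  run T_f (all its waits — L6, L9, L3 and L17 — are resolved); releases L10


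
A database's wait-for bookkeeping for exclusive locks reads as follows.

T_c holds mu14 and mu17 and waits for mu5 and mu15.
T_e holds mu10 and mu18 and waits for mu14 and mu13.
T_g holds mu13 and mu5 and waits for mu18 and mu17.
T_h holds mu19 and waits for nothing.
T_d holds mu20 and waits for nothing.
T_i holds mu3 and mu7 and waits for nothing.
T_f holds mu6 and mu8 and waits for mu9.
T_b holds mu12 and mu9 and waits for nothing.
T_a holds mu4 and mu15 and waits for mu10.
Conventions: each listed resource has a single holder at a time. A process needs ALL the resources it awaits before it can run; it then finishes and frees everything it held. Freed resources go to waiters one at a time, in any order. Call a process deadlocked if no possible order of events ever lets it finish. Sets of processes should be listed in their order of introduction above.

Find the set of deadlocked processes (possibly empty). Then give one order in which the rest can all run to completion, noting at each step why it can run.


Deadlocked: T_c, T_e, T_g and T_a.
Key observation: nobody on the ring T_c -> T_g -> T_c can start until another member finishes, which never happens; T_e and T_a are caught in further circular waits.
One completion order for the rest: T_i, T_h, T_d, T_b, T_f.
Step-by-step check:
  T_i: no waits; runs immediately, freeing mu3 and mu7
  T_h: no waits; runs immediately, freeing mu19
  T_d: no waits; runs immediately, freeing mu20
  T_b: no waits; runs immediately, freeing mu12 and mu9
  T_f waits on mu9 — all released -> runs and releases mu6 and mu8


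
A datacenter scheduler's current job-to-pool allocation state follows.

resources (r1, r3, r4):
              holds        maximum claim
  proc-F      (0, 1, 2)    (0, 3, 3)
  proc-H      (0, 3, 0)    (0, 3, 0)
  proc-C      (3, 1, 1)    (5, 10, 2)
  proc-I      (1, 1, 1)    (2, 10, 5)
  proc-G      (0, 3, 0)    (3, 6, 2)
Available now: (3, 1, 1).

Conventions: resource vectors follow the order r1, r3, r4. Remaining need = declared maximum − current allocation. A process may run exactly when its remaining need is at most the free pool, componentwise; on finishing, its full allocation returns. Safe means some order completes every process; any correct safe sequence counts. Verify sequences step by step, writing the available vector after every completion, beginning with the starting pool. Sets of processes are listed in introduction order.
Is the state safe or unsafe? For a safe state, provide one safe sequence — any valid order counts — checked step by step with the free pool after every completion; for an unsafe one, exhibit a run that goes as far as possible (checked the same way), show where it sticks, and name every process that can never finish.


The state is UNSAFE.
Key observation: the pool after proc-H, proc-F, proc-G is (3, 8, 3); every surviving request exceeds it in r3, so progress ends there.
The run proc-H, proc-F, proc-G cannot be extended any further. Step-by-step check:
  pool = (3, 1, 1)
  proc-H needs (0, 0, 0) <= (3, 1, 1) -> finishes; pool += (0, 3, 0) = (3, 4, 1)
  proc-F needs (0, 2, 1) <= (3, 4, 1) -> finishes; pool += (0, 1, 2) = (3, 5, 3)
  proc-G needs (3, 3, 2) <= (3, 5, 3) -> finishes; pool += (0, 3, 0) = (3, 8, 3)
  proc-C still needs (2, 9, 1) but only (3, 8, 3) is free — short on r3
  proc-I still needs (1, 9, 4) but only (3, 8, 3) is free — short on r3 and r4
Permanently blocked: proc-C and proc-I.


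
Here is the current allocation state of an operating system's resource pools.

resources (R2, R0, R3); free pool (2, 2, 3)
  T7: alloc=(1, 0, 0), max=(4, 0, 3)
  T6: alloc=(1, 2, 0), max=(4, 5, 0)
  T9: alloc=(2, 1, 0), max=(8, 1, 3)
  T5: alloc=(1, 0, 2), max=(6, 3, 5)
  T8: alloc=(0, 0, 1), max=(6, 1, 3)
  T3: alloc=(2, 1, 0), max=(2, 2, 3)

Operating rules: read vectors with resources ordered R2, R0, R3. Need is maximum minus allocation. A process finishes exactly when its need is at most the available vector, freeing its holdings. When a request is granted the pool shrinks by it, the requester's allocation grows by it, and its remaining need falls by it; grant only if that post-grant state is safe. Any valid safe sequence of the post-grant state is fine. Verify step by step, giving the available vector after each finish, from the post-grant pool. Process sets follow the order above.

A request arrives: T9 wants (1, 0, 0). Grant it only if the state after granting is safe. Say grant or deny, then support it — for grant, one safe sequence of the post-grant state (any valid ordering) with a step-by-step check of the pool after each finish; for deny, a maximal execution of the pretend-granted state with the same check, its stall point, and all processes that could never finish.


GRANT — the state after the grant stays safe, e.g. via T3, T7, T6, T5, T9, T8.
Key observation: (1, 2, 3) free after granting still covers T3 first, and each release covers the next.
Check on the post-grant state, step by step:
  pool = (1, 2, 3)
  T3 needs (0, 1, 3) <= (1, 2, 3) -> finishes; pool += (2, 1, 0) = (3, 3, 3)
  T7 needs (3, 0, 3) <= (3, 3, 3) -> finishes; pool += (1, 0, 0) = (4, 3, 3)
  T6 needs (3, 3, 0) <= (4, 3, 3) -> finishes; pool += (1, 2, 0) = (5, 5, 3)
  T5 needs (5, 3, 3) <= (5, 5, 3) -> finishes; pool += (1, 0, 2) = (6, 5, 5)
  T9 needs (5, 0, 3) <= (6, 5, 5) -> finishes; pool += (3, 1, 0) = (9, 6, 5)
  T8 needs (6, 1, 2) <= (9, 6, 5) -> finishes; pool += (0, 0, 1) = (9, 6, 6)


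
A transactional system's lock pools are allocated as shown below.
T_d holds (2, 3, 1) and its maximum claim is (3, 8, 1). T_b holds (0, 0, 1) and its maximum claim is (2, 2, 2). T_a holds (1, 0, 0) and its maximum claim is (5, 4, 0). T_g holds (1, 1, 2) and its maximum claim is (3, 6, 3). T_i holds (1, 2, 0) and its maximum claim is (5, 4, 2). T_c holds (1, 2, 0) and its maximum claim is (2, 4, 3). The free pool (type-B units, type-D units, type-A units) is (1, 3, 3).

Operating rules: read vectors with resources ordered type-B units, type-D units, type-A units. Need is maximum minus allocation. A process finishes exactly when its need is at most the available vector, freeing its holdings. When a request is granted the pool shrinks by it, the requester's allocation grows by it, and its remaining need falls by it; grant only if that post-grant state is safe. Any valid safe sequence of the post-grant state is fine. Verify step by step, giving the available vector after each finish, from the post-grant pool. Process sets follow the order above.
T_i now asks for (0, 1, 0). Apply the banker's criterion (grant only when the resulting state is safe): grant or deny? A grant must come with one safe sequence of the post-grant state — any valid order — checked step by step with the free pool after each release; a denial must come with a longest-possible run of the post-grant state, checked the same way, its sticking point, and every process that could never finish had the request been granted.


DENY — the pretend-granted state is unsafe.
Key observation: after T_c, T_b the pool peaks at (2, 4, 4), and each blocked process is short somewhere: T_d on type-D units; T_a on type-B units; T_g on type-D units; T_i on type-B units.
Pretend the grant happened; the run T_c, T_b goes as far as possible. Step-by-step check:
  pool = (1, 2, 3)
  run T_c (needs (1, 2, 3), free (1, 2, 3)); after release of (1, 2, 0) the pool is (2, 4, 3)
  run T_b (needs (2, 2, 1), free (2, 4, 3)); after release of (0, 0, 1) the pool is (2, 4, 4)
  T_d cannot run: need (1, 5, 0) vs free (2, 4, 4) (insufficient type-D units)
  T_a cannot run: need (4, 4, 0) vs free (2, 4, 4) (insufficient type-B units)
  T_g cannot run: need (2, 5, 1) vs free (2, 4, 4) (insufficient type-D units)
  T_i cannot run: need (4, 1, 2) vs free (2, 4, 4) (insufficient type-B units)
Had the request been granted, T_d, T_a, T_g and T_i could never finish.


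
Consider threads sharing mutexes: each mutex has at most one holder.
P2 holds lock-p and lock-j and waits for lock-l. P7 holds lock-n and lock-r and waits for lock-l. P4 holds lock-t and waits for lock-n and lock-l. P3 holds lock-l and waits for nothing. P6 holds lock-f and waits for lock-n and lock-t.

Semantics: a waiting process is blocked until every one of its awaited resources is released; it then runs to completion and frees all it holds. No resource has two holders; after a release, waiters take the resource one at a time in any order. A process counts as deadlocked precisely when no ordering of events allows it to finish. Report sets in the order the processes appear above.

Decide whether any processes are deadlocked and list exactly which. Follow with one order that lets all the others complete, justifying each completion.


Nothing here is deadlocked.
Key observation: the waits form no ring: some process can always run, and its releases unblock the others one by one.
The rest can finish in the order P3, P7, P4, P6, P2.
Verifying each step:
  P3 waits on nothing -> runs at once and releases lock-l
  P7 waits on lock-l — all released -> runs and releases lock-n and lock-r
  P4 waits on lock-n and lock-l — all released -> runs and releases lock-t
  P6 waits on lock-n and lock-t — all released -> runs and releases lock-f
  P2 waits on lock-l — all released -> runs and releases lock-p and lock-j
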